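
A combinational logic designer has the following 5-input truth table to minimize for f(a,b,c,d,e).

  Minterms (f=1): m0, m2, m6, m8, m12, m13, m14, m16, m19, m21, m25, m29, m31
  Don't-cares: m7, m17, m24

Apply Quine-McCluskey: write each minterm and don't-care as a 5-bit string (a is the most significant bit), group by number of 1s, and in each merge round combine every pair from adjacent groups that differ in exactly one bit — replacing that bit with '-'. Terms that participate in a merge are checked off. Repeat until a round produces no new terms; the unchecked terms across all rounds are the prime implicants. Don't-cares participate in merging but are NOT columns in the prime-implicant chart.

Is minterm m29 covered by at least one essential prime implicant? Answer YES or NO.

[col 0] 00000*, 00010*, 00110*, 00111*, 01000*, 01100*, 01101*, 01110*, 10000*, 10001*, 10011*, 10101*, 11000*, 11001*, 11101*, 11111*
[col 1] -0000*, -1000*, -1101, 0-000*, 0-110, 00-10, 000-0, 0011-, 01-00, 011-0, 0110-, 1-000*, 1-001*, 1-101*, 10-01*, 100-1, 1000-*, 11-01*, 1100-*, 111-1
[col 2] --000, 1--01, 1-00-
Prime implicants: --000, -1101, 0-110, 00-10, 000-0, 0011-, 01-00, 011-0, 0110-, 1--01, 1-00-, 100-1, 111-1
PI chart (minterm → PIs covering it):
  0 | --000,000-0
  2 | 00-10,000-0
  6 | 0-110,00-10,0011-
  8 | --000,01-00
  12 | 01-00,011-0,0110-
  13 | -1101,0110-
  14 | 0-110,011-0
  16 | --000,1-00-
  19 | 100-1  (sole → essential)
  21 | 1--01  (sole → essential)
  25 | 1--01,1-00-
  29 | -1101,1--01,111-1
  31 | 111-1  (sole → essential)
Essential prime implicants: 1--01, 100-1, 111-1

YES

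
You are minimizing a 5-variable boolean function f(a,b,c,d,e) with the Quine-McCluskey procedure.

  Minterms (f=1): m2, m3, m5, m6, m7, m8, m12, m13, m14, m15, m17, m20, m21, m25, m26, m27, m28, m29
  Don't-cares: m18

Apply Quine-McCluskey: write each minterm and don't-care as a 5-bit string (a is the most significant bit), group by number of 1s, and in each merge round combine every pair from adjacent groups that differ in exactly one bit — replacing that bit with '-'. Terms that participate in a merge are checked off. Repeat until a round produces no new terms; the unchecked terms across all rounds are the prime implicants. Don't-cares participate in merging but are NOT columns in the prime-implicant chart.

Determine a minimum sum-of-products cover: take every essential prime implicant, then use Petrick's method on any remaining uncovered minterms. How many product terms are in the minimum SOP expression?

7

size-2^0 implicants → 00010(✓)  00011(✓)  00101(✓)  00110(✓)  00111(✓)  01000(✓)  01100(✓)  01101(✓)  01110(✓)  01111(✓)  10001(✓)  10010(✓)  10100(✓)  10101(✓)  11001(✓)  11010(✓)  11011(✓)  11100(✓)  11101(✓)
size-2^1 implicants → -0010  -0101(✓)  -1100(✓)  -1101(✓)  0-101(✓)  0-110(✓)  0-111(✓)  00-10(✓)  00-11(✓)  0001-(✓)  001-1(✓)  0011-(✓)  01-00  011-0(✓)  011-1(✓)  0110-(✓)  0111-(✓)  1-001(✓)  1-010  1-100(✓)  1-101(✓)  10-01(✓)  1010-(✓)  11-01(✓)  110-1  1101-  1110-(✓)
size-2^2 implicants → --101  -110-  0-1-1  0-11-  00-1-  011--  1--01  1-10-
Unchecked terms (primes): --101, -0010, -110-, 0-1-1, 0-11-, 00-1-, 01-00, 011--, 1--01, 1-010, 1-10-, 110-1, 1101-
Minterm coverage:
  m2 ⊆ -0010,00-1-
  m3 ⊆ 00-1- [E]
  m5 ⊆ --101,0-1-1
  m6 ⊆ 0-11-,00-1-
  m7 ⊆ 0-1-1,0-11-,00-1-
  m8 ⊆ 01-00 [E]
  m12 ⊆ -110-,01-00,011--
  m13 ⊆ --101,-110-,0-1-1,011--
  m14 ⊆ 0-11-,011--
  m15 ⊆ 0-1-1,0-11-,011--
  m17 ⊆ 1--01 [E]
  m20 ⊆ 1-10- [E]
  m21 ⊆ --101,1--01,1-10-
  m25 ⊆ 1--01,110-1
  m26 ⊆ 1-010,1101-
  m27 ⊆ 110-1,1101-
  m28 ⊆ -110-,1-10-
  m29 ⊆ --101,-110-,1--01,1-10-
E = {00-1-, 01-00, 1--01, 1-10-}
Petrick residual → --101, 0-11-, 1101-
Cover = cd'e + a'cd + a'b'd + a'bd'e' + ad'e + acd' + abc'd  |cover|=7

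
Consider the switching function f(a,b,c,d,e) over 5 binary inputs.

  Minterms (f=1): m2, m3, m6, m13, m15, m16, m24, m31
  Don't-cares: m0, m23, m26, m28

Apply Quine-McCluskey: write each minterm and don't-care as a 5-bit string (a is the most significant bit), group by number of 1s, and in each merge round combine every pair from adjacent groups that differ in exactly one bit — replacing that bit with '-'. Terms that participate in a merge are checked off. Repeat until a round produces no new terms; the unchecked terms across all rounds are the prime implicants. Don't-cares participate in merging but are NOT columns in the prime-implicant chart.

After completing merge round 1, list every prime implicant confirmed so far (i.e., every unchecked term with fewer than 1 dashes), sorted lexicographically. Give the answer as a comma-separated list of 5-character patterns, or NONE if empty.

NONE

size-2^0 implicants → 00000(✓)  00010(✓)  00011(✓)  00110(✓)  01101(✓)  01111(✓)  10000(✓)  10111(✓)  11000(✓)  11010(✓)  11100(✓)  11111(✓)
size-2^1 implicants → -0000  -1111  00-10  000-0  0001-  011-1  1-000  1-111  11-00  110-0
Unchecked terms (primes): -0000, -1111, 00-10, 000-0, 0001-, 011-1, 1-000, 1-111, 11-00, 110-0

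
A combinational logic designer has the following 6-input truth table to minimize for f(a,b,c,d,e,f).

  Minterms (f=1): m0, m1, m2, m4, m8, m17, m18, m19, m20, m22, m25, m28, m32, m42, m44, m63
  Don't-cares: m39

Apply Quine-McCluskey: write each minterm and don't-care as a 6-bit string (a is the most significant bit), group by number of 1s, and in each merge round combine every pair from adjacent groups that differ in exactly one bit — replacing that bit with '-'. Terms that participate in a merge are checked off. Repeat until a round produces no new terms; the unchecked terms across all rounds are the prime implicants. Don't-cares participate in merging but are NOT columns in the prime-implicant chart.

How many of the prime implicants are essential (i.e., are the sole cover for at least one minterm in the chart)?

[col 0] 000000*, 000001*, 000010*, 000100*, 001000*, 010001*, 010010*, 010011*, 010100*, 010110*, 011001*, 011100*, 100000*, 100111, 101010, 101100, 111111
[col 1] -00000, 0-0001, 0-0010, 0-0100, 00-000, 000-00, 0000-0, 00000-, 01-001, 01-100, 010-10, 0100-1, 01001-, 0101-0
Prime implicants: -00000, 0-0001, 0-0010, 0-0100, 00-000, 000-00, 0000-0, 00000-, 01-001, 01-100, 010-10, 0100-1, 01001-, 0101-0, 100111, 101010, 101100, 111111
PI chart (minterm → PIs covering it):
  0 | -00000,00-000,000-00,0000-0,00000-
  1 | 0-0001,00000-
  2 | 0-0010,0000-0
  4 | 0-0100,000-00
  8 | 00-000  (sole → essential)
  17 | 0-0001,01-001,0100-1
  18 | 0-0010,010-10,01001-
  19 | 0100-1,01001-
  20 | 0-0100,01-100,0101-0
  22 | 010-10,0101-0
  25 | 01-001  (sole → essential)
  28 | 01-100  (sole → essential)
  32 | -00000  (sole → essential)
  42 | 101010  (sole → essential)
  44 | 101100  (sole → essential)
  63 | 111111  (sole → essential)
Essential prime implicants: -00000, 00-000, 01-001, 01-100, 101010, 101100, 111111

7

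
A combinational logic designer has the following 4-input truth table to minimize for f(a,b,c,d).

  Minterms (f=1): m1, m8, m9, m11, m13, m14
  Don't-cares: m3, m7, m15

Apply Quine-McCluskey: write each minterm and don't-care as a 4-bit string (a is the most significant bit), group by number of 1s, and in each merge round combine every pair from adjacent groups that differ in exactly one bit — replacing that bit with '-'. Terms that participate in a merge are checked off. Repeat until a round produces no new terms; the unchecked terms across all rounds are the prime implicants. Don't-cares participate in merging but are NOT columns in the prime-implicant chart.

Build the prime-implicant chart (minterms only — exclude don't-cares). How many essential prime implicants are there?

size-2^0 implicants → 0001(✓)  0011(✓)  0111(✓)  1000(✓)  1001(✓)  1011(✓)  1101(✓)  1110(✓)  1111(✓)
size-2^1 implicants → -001(✓)  -011(✓)  -111(✓)  0-11(✓)  00-1(✓)  1-01(✓)  1-11(✓)  10-1(✓)  100-  11-1(✓)  111-
size-2^2 implicants → --11  -0-1  1--1
Unchecked terms (primes): --11, -0-1, 1--1, 100-, 111-
Minterm coverage:
  m1 ⊆ -0-1 [E]
  m8 ⊆ 100- [E]
  m9 ⊆ -0-1,1--1,100-
  m11 ⊆ --11,-0-1,1--1
  m13 ⊆ 1--1 [E]
  m14 ⊆ 111- [E]
E = {-0-1, 1--1, 100-, 111-}

4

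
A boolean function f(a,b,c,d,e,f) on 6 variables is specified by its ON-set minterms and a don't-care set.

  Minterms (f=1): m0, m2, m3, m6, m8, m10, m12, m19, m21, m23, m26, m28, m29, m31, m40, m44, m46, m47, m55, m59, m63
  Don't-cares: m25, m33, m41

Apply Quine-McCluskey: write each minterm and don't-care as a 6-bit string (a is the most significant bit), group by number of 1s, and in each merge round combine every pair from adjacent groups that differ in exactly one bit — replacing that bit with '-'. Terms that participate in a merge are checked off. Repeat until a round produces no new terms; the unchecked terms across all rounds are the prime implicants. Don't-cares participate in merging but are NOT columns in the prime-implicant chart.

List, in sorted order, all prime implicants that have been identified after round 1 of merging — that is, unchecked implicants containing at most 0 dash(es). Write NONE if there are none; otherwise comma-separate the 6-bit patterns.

Round 0: 000000✓ 000010✓ 000011✓ 000110✓ 001000✓ 001010✓ 001100✓ 010011✓ 010101✓ 010111✓ 011001✓ 011010✓ 011100✓ 011101✓ 011111✓ 100001✓ 101000✓ 101001✓ 101100✓ 101110✓ 101111✓ 110111✓ 111011✓ 111111✓
Round 1: -01000✓ -01100✓ -10111✓ -11111✓ 0-0011 0-1010 0-1100 00-000✓ 00-010✓ 000-10 0000-0✓ 00001- 001-00✓ 0010-0✓ 01-101✓ 01-111✓ 010-11 0101-1✓ 011-01 0111-1✓ 01110- 1-1111 10-001 101-00✓ 10100- 1011-0 10111- 11-111✓ 111-11
Round 2: -01-00 -1-111 00-0-0 01-1-1
PIs = {-01-00, -1-111, 0-0011, 0-1010, 0-1100, 00-0-0, 000-10, 00001-, 01-1-1, 010-11, 011-01, 01110-, 1-1111, 10-001, 10100-, 1011-0, 10111-, 111-11}

NONE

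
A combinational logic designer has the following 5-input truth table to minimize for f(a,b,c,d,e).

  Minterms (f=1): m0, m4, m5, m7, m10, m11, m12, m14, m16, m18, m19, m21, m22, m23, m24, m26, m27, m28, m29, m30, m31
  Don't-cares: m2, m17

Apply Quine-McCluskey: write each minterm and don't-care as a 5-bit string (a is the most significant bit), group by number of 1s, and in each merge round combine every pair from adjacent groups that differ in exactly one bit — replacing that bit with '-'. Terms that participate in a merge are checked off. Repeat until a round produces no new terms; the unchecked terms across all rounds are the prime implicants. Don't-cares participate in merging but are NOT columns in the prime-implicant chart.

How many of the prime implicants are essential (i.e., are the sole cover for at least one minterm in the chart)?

3

Round 0: 00000✓ 00010✓ 00100✓ 00101✓ 00111✓ 01010✓ 01011✓ 01100✓ 01110✓ 10000✓ 10001✓ 10010✓ 10011✓ 10101✓ 10110✓ 10111✓ 11000✓ 11010✓ 11011✓ 11100✓ 11101✓ 11110✓ 11111✓
Round 1: -0000✓ -0010✓ -0101✓ -0111✓ -1010✓ -1011✓ -1100✓ -1110✓ 0-010✓ 0-100 00-00 000-0✓ 001-1✓ 0010- 01-10✓ 0101-✓ 011-0✓ 1-000✓ 1-010✓ 1-011✓ 1-101✓ 1-110✓ 1-111✓ 10-01✓ 10-10✓ 10-11✓ 100-0✓ 100-1✓ 1000-✓ 1001-✓ 101-1✓ 1011-✓ 11-00✓ 11-10✓ 11-11✓ 110-0✓ 1101-✓ 111-0✓ 111-1✓ 1110-✓ 1111-✓
Round 2: --010 -00-0 -01-1 -1-10 -101- -11-0 1--10✓ 1--11✓ 1-0-0 1-01-✓ 1-1-1 1-11-✓ 10--1 10-1-✓ 100-- 11--0 11-1-✓ 111--
Round 3: 1--1-
PIs = {--010, -00-0, -01-1, -1-10, -101-, -11-0, 0-100, 00-00, 0010-, 1--1-, 1-0-0, 1-1-1, 10--1, 100--, 11--0, 111--}
Coverage chart:
  m0: -00-0,00-00
  m4: 0-100,00-00,0010-
  m5: -01-1,0010-
  m7: -01-1 ←essential
  m10: --010,-1-10,-101-
  m11: -101- ←essential
  m12: -11-0,0-100
  m14: -1-10,-11-0
  m16: -00-0,1-0-0,100--
  m18: --010,-00-0,1--1-,1-0-0,100--
  m19: 1--1-,10--1,100--
  m21: -01-1,1-1-1,10--1
  m22: 1--1- ←essential
  m23: -01-1,1--1-,1-1-1,10--1
  m24: 1-0-0,11--0
  m26: --010,-1-10,-101-,1--1-,1-0-0,11--0
  m27: -101-,1--1-
  m28: -11-0,11--0,111--
  m29: 1-1-1,111--
  m30: -1-10,-11-0,1--1-,11--0,111--
  m31: 1--1-,1-1-1,111--
Essential: -01-1, -101-, 1--1-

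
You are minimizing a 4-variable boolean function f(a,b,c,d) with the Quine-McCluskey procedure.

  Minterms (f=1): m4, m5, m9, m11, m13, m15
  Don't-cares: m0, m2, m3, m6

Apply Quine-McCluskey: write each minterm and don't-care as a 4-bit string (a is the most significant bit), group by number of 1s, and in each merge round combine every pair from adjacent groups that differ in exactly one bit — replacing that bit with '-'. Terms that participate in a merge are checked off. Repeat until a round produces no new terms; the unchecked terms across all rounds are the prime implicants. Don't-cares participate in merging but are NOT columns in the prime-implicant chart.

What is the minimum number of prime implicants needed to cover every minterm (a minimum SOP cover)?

[col 0] 0000*, 0010*, 0011*, 0100*, 0101*, 0110*, 1001*, 1011*, 1101*, 1111*
[col 1] -011, -101, 0-00*, 0-10*, 00-0*, 001-, 01-0*, 010-, 1-01*, 1-11*, 10-1*, 11-1*
[col 2] 0--0, 1--1
Prime implicants: -011, -101, 0--0, 001-, 010-, 1--1
PI chart (minterm → PIs covering it):
  4 | 0--0,010-
  5 | -101,010-
  9 | 1--1  (sole → essential)
  11 | -011,1--1
  13 | -101,1--1
  15 | 1--1  (sole → essential)
Essential prime implicants: 1--1
Petrick residual → 010-
Minimum SOP uses 2 PIs: a'bc' + ad

2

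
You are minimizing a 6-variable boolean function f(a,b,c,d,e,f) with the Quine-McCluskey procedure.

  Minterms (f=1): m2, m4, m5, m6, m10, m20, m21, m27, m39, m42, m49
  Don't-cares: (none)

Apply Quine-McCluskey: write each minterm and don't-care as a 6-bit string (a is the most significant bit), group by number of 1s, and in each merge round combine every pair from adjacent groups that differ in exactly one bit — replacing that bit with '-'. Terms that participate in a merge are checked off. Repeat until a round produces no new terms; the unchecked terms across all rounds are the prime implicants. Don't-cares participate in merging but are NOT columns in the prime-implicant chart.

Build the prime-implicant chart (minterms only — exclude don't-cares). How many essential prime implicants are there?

5

size-2^0 implicants → 000010(✓)  000100(✓)  000101(✓)  000110(✓)  001010(✓)  010100(✓)  010101(✓)  011011  100111  101010(✓)  110001
size-2^1 implicants → -01010  0-0100(✓)  0-0101(✓)  00-010  000-10  0001-0  00010-(✓)  01010-(✓)
size-2^2 implicants → 0-010-
Unchecked terms (primes): -01010, 0-010-, 00-010, 000-10, 0001-0, 011011, 100111, 110001
Minterm coverage:
  m2 ⊆ 00-010,000-10
  m4 ⊆ 0-010-,0001-0
  m5 ⊆ 0-010- [E]
  m6 ⊆ 000-10,0001-0
  m10 ⊆ -01010,00-010
  m20 ⊆ 0-010- [E]
  m21 ⊆ 0-010- [E]
  m27 ⊆ 011011 [E]
  m39 ⊆ 100111 [E]
  m42 ⊆ -01010 [E]
  m49 ⊆ 110001 [E]
E = {-01010, 0-010-, 011011, 100111, 110001}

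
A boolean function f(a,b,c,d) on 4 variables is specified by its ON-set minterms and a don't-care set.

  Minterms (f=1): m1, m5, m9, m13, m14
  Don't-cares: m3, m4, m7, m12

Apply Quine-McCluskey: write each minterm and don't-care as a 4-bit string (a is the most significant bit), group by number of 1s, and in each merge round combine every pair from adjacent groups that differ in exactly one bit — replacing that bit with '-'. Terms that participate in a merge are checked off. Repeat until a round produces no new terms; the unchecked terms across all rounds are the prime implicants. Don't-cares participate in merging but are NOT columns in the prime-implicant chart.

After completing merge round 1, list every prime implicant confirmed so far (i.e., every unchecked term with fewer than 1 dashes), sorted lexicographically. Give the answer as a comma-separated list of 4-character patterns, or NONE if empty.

[col 0] 0001*, 0011*, 0100*, 0101*, 0111*, 1001*, 1100*, 1101*, 1110*
[col 1] -001*, -100*, -101*, 0-01*, 0-11*, 00-1*, 01-1*, 010-*, 1-01*, 11-0, 110-*
[col 2] --01, -10-, 0--1
Prime implicants: --01, -10-, 0--1, 11-0

NONE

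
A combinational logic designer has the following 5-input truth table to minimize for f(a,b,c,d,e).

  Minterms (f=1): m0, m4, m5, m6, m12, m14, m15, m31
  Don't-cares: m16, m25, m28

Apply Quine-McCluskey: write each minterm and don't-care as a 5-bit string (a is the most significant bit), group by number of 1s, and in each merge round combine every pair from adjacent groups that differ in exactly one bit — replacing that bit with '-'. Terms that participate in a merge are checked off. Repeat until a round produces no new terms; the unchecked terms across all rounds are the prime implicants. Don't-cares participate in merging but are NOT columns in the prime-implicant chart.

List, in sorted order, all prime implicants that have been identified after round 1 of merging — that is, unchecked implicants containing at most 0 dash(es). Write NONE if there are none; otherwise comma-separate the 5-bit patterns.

11001

Round 0: 00000✓ 00100✓ 00101✓ 00110✓ 01100✓ 01110✓ 01111✓ 10000✓ 11001 11100✓ 11111✓
Round 1: -0000 -1100 -1111 0-100✓ 0-110✓ 00-00 001-0✓ 0010- 011-0✓ 0111-
Round 2: 0-1-0
PIs = {-0000, -1100, -1111, 0-1-0, 00-00, 0010-, 0111-, 11001}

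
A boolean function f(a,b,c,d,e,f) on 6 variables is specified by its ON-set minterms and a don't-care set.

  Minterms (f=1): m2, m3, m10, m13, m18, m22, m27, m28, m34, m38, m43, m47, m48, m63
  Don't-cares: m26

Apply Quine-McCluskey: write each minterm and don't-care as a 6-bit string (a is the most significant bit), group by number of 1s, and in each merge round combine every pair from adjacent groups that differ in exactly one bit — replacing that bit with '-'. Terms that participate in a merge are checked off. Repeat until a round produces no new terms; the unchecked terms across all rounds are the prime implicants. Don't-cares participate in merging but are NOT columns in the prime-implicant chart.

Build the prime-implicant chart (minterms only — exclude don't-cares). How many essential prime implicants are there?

10

Round 0: 000010✓ 000011✓ 001010✓ 001101 010010✓ 010110✓ 011010✓ 011011✓ 011100 100010✓ 100110✓ 101011✓ 101111✓ 110000 111111✓
Round 1: -00010 0-0010✓ 0-1010✓ 00-010✓ 00001- 01-010✓ 010-10 01101- 1-1111 100-10 101-11
Round 2: 0--010
PIs = {-00010, 0--010, 00001-, 001101, 010-10, 01101-, 011100, 1-1111, 100-10, 101-11, 110000}
Coverage chart:
  m2: -00010,0--010,00001-
  m3: 00001- ←essential
  m10: 0--010 ←essential
  m13: 001101 ←essential
  m18: 0--010,010-10
  m22: 010-10 ←essential
  m27: 01101- ←essential
  m28: 011100 ←essential
  m34: -00010,100-10
  m38: 100-10 ←essential
  m43: 101-11 ←essential
  m47: 1-1111,101-11
  m48: 110000 ←essential
  m63: 1-1111 ←essential
Essential: 0--010, 00001-, 001101, 010-10, 01101-, 011100, 1-1111, 100-10, 101-11, 110000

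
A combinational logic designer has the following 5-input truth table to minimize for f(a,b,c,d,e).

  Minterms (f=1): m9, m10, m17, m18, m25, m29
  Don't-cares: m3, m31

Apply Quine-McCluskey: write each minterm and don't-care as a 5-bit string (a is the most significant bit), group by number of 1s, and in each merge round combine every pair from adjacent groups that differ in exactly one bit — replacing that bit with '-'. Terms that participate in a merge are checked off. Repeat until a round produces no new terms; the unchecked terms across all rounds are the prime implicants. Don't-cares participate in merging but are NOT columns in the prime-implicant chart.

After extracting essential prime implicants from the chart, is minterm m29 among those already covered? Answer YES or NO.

size-2^0 implicants → 00011  01001(✓)  01010  10001(✓)  10010  11001(✓)  11101(✓)  11111(✓)
size-2^1 implicants → -1001  1-001  11-01  111-1
Unchecked terms (primes): -1001, 00011, 01010, 1-001, 10010, 11-01, 111-1
Minterm coverage:
  m9 ⊆ -1001 [E]
  m10 ⊆ 01010 [E]
  m17 ⊆ 1-001 [E]
  m18 ⊆ 10010 [E]
  m25 ⊆ -1001,1-001,11-01
  m29 ⊆ 11-01,111-1
E = {-1001, 01010, 1-001, 10010}

NO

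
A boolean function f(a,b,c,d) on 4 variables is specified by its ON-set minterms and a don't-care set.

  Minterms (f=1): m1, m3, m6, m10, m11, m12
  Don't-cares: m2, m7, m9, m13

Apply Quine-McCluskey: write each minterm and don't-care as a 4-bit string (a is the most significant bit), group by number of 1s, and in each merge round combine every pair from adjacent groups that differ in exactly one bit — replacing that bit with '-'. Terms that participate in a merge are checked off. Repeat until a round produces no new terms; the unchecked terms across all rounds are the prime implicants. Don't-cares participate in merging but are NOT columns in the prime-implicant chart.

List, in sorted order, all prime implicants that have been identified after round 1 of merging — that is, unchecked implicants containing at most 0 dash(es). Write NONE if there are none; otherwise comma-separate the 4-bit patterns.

size-2^0 implicants → 0001(✓)  0010(✓)  0011(✓)  0110(✓)  0111(✓)  1001(✓)  1010(✓)  1011(✓)  1100(✓)  1101(✓)
size-2^1 implicants → -001(✓)  -010(✓)  -011(✓)  0-10(✓)  0-11(✓)  00-1(✓)  001-(✓)  011-(✓)  1-01  10-1(✓)  101-(✓)  110-
size-2^2 implicants → -0-1  -01-  0-1-
Unchecked terms (primes): -0-1, -01-, 0-1-, 1-01, 110-

NONE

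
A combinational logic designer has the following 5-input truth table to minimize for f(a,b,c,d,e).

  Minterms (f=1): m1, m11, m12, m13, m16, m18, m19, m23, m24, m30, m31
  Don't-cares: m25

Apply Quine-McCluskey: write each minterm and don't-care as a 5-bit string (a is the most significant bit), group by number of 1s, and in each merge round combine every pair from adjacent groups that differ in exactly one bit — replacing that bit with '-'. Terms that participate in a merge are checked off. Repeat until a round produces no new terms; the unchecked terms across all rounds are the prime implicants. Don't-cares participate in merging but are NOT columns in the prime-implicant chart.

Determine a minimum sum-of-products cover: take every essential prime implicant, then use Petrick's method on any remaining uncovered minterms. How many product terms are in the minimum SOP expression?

size-2^0 implicants → 00001  01011  01100(✓)  01101(✓)  10000(✓)  10010(✓)  10011(✓)  10111(✓)  11000(✓)  11001(✓)  11110(✓)  11111(✓)
size-2^1 implicants → 0110-  1-000  1-111  10-11  100-0  1001-  1100-  1111-
Unchecked terms (primes): 00001, 01011, 0110-, 1-000, 1-111, 10-11, 100-0, 1001-, 1100-, 1111-
Minterm coverage:
  m1 ⊆ 00001 [E]
  m11 ⊆ 01011 [E]
  m12 ⊆ 0110- [E]
  m13 ⊆ 0110- [E]
  m16 ⊆ 1-000,100-0
  m18 ⊆ 100-0,1001-
  m19 ⊆ 10-11,1001-
  m23 ⊆ 1-111,10-11
  m24 ⊆ 1-000,1100-
  m30 ⊆ 1111- [E]
  m31 ⊆ 1-111,1111-
E = {00001, 01011, 0110-, 1111-}
Petrick residual → 1-000, 1-111, 1001-
Cover = a'b'c'd'e + a'bc'de + a'bcd' + ac'd'e' + acde + ab'c'd + abcd  |cover|=7

7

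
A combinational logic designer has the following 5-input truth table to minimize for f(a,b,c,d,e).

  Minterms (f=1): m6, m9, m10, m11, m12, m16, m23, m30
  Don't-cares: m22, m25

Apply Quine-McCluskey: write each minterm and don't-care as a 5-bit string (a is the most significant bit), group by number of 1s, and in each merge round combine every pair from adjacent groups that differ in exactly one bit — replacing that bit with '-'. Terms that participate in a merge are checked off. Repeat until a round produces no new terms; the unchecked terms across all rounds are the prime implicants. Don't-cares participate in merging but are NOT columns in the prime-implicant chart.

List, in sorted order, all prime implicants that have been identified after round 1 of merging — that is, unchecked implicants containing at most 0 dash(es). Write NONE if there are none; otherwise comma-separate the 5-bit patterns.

Round 0: 00110✓ 01001✓ 01010✓ 01011✓ 01100 10000 10110✓ 10111✓ 11001✓ 11110✓
Round 1: -0110 -1001 010-1 0101- 1-110 1011-
PIs = {-0110, -1001, 010-1, 0101-, 01100, 1-110, 10000, 1011-}

01100, 10000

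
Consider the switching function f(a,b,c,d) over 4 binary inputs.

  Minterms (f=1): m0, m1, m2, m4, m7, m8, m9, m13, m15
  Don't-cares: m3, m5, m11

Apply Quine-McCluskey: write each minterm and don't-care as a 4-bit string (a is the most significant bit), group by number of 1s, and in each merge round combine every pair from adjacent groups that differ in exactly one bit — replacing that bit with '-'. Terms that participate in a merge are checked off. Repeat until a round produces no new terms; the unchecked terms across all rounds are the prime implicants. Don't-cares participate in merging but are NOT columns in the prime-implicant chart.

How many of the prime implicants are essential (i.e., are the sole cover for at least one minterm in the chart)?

4

Round 0: 0000✓ 0001✓ 0010✓ 0011✓ 0100✓ 0101✓ 0111✓ 1000✓ 1001✓ 1011✓ 1101✓ 1111✓
Round 1: -000✓ -001✓ -011✓ -101✓ -111✓ 0-00✓ 0-01✓ 0-11✓ 00-0✓ 00-1✓ 000-✓ 001-✓ 01-1✓ 010-✓ 1-01✓ 1-11✓ 10-1✓ 100-✓ 11-1✓
Round 2: --01✓ --11✓ -0-1✓ -00- -1-1✓ 0--1✓ 0-0- 00-- 1--1✓
Round 3: ---1
PIs = {---1, -00-, 0-0-, 00--}
Coverage chart:
  m0: -00-,0-0-,00--
  m1: ---1,-00-,0-0-,00--
  m2: 00-- ←essential
  m4: 0-0- ←essential
  m7: ---1 ←essential
  m8: -00- ←essential
  m9: ---1,-00-
  m13: ---1 ←essential
  m15: ---1 ←essential
Essential: ---1, -00-, 0-0-, 00--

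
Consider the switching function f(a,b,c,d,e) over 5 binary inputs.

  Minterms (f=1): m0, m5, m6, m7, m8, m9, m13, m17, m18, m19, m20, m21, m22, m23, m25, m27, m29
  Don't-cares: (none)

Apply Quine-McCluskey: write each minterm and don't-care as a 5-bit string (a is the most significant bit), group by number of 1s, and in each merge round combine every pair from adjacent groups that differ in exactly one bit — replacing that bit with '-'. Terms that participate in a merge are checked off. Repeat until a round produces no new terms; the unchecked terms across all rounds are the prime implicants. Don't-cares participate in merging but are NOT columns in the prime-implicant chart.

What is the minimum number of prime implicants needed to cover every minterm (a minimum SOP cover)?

[col 0] 00000*, 00101*, 00110*, 00111*, 01000*, 01001*, 01101*, 10001*, 10010*, 10011*, 10100*, 10101*, 10110*, 10111*, 11001*, 11011*, 11101*
[col 1] -0101*, -0110*, -0111*, -1001*, -1101*, 0-000, 0-101*, 001-1*, 0011-*, 01-01*, 0100-, 1-001*, 1-011*, 1-101*, 10-01*, 10-10*, 10-11*, 100-1*, 1001-*, 101-0*, 101-1*, 1010-*, 1011-*, 11-01*, 110-1*
[col 2] --101, -01-1, -011-, -1-01, 1--01, 1-0-1, 10--1, 10-1-, 101--
Prime implicants: --101, -01-1, -011-, -1-01, 0-000, 0100-, 1--01, 1-0-1, 10--1, 10-1-, 101--
PI chart (minterm → PIs covering it):
  0 | 0-000  (sole → essential)
  5 | --101,-01-1
  6 | -011-  (sole → essential)
  7 | -01-1,-011-
  8 | 0-000,0100-
  9 | -1-01,0100-
  13 | --101,-1-01
  17 | 1--01,1-0-1,10--1
  18 | 10-1-  (sole → essential)
  19 | 1-0-1,10--1,10-1-
  20 | 101--  (sole → essential)
  21 | --101,-01-1,1--01,10--1,101--
  22 | -011-,10-1-,101--
  23 | -01-1,-011-,10--1,10-1-,101--
  25 | -1-01,1--01,1-0-1
  27 | 1-0-1  (sole → essential)
  29 | --101,-1-01,1--01
Essential prime implicants: -011-, 0-000, 1-0-1, 10-1-, 101--
Petrick residual → --101, -1-01
Minimum SOP uses 7 PIs: cd'e + b'cd + bd'e + a'c'd'e' + ac'e + ab'd + ab'c

7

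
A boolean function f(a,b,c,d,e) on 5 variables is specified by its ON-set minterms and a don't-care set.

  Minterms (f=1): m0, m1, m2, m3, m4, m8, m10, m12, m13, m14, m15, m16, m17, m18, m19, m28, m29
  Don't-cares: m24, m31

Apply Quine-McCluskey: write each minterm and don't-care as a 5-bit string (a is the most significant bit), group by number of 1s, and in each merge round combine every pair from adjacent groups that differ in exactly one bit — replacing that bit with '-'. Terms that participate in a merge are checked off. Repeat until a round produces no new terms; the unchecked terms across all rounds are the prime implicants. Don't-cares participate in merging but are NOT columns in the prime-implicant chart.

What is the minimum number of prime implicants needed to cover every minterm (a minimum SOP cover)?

Round 0: 00000✓ 00001✓ 00010✓ 00011✓ 00100✓ 01000✓ 01010✓ 01100✓ 01101✓ 01110✓ 01111✓ 10000✓ 10001✓ 10010✓ 10011✓ 11000✓ 11100✓ 11101✓ 11111✓
Round 1: -0000✓ -0001✓ -0010✓ -0011✓ -1000✓ -1100✓ -1101✓ -1111✓ 0-000✓ 0-010✓ 0-100✓ 00-00✓ 000-0✓ 000-1✓ 0000-✓ 0001-✓ 01-00✓ 01-10✓ 010-0✓ 011-0✓ 011-1✓ 0110-✓ 0111-✓ 1-000✓ 100-0✓ 100-1✓ 1000-✓ 1001-✓ 11-00✓ 111-1✓ 1110-✓
Round 2: --000 -00-0✓ -00-1✓ -000-✓ -001-✓ -1-00 -11-1 -110- 0--00 0-0-0 000--✓ 01--0 011-- 100--✓
Round 3: -00--
PIs = {--000, -00--, -1-00, -11-1, -110-, 0--00, 0-0-0, 01--0, 011--}
Coverage chart:
  m0: --000,-00--,0--00,0-0-0
  m1: -00-- ←essential
  m2: -00--,0-0-0
  m3: -00-- ←essential
  m4: 0--00 ←essential
  m8: --000,-1-00,0--00,0-0-0,01--0
  m10: 0-0-0,01--0
  m12: -1-00,-110-,0--00,01--0,011--
  m13: -11-1,-110-,011--
  m14: 01--0,011--
  m15: -11-1,011--
  m16: --000,-00--
  m17: -00-- ←essential
  m18: -00-- ←essential
  m19: -00-- ←essential
  m28: -1-00,-110-
  m29: -11-1,-110-
Essential: -00--, 0--00
Petrick residual → -1-00, -11-1, 01--0
Min cover (5 terms): b'c' + bd'e' + bce + a'd'e' + a'be'

5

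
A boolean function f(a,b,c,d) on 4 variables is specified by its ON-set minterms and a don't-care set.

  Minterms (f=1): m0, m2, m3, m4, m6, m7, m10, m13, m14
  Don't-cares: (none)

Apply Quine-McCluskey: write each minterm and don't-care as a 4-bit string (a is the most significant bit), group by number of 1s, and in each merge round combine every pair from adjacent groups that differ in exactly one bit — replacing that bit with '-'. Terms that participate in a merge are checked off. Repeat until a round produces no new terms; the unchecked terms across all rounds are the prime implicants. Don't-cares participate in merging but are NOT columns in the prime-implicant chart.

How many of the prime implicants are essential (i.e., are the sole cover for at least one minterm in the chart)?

Round 0: 0000✓ 0010✓ 0011✓ 0100✓ 0110✓ 0111✓ 1010✓ 1101 1110✓
Round 1: -010✓ -110✓ 0-00✓ 0-10✓ 0-11✓ 00-0✓ 001-✓ 01-0✓ 011-✓ 1-10✓
Round 2: --10 0--0 0-1-
PIs = {--10, 0--0, 0-1-, 1101}
Coverage chart:
  m0: 0--0 ←essential
  m2: --10,0--0,0-1-
  m3: 0-1- ←essential
  m4: 0--0 ←essential
  m6: --10,0--0,0-1-
  m7: 0-1- ←essential
  m10: --10 ←essential
  m13: 1101 ←essential
  m14: --10 ←essential
Essential: --10, 0--0, 0-1-, 1101

4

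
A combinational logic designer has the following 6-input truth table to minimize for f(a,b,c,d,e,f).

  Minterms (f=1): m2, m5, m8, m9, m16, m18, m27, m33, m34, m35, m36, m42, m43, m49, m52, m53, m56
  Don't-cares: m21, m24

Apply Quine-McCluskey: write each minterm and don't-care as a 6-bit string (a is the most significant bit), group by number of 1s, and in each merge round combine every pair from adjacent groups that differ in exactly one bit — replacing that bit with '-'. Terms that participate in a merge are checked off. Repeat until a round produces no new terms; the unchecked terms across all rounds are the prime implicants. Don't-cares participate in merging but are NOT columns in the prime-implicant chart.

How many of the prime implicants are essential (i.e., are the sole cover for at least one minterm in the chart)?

6

Round 0: 000010✓ 000101✓ 001000✓ 001001✓ 010000✓ 010010✓ 010101✓ 011000✓ 011011 100001✓ 100010✓ 100011✓ 100100✓ 101010✓ 101011✓ 110001✓ 110100✓ 110101✓ 111000✓
Round 1: -00010 -10101 -11000 0-0010 0-0101 0-1000 00100- 01-000 0100-0 1-0001 1-0100 10-010✓ 10-011✓ 1000-1 10001-✓ 10101-✓ 110-01 11010-
Round 2: 10-01-
PIs = {-00010, -10101, -11000, 0-0010, 0-0101, 0-1000, 00100-, 01-000, 0100-0, 011011, 1-0001, 1-0100, 10-01-, 1000-1, 110-01, 11010-}
Coverage chart:
  m2: -00010,0-0010
  m5: 0-0101 ←essential
  m8: 0-1000,00100-
  m9: 00100- ←essential
  m16: 01-000,0100-0
  m18: 0-0010,0100-0
  m27: 011011 ←essential
  m33: 1-0001,1000-1
  m34: -00010,10-01-
  m35: 10-01-,1000-1
  m36: 1-0100 ←essential
  m42: 10-01- ←essential
  m43: 10-01- ←essential
  m49: 1-0001,110-01
  m52: 1-0100,11010-
  m53: -10101,110-01,11010-
  m56: -11000 ←essential
Essential: -11000, 0-0101, 00100-, 011011, 1-0100, 10-01-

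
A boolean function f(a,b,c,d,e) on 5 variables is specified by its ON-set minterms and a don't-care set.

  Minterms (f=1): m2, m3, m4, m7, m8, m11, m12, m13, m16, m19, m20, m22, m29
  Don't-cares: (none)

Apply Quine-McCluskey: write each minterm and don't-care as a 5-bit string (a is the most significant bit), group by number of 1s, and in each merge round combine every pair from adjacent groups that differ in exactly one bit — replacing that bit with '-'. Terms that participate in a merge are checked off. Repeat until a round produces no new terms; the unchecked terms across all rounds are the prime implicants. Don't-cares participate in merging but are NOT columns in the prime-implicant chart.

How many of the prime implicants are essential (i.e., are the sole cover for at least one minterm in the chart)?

Round 0: 00010✓ 00011✓ 00100✓ 00111✓ 01000✓ 01011✓ 01100✓ 01101✓ 10000✓ 10011✓ 10100✓ 10110✓ 11101✓
Round 1: -0011 -0100 -1101 0-011 0-100 00-11 0001- 01-00 0110- 10-00 101-0
PIs = {-0011, -0100, -1101, 0-011, 0-100, 00-11, 0001-, 01-00, 0110-, 10-00, 101-0}
Coverage chart:
  m2: 0001- ←essential
  m3: -0011,0-011,00-11,0001-
  m4: -0100,0-100
  m7: 00-11 ←essential
  m8: 01-00 ←essential
  m11: 0-011 ←essential
  m12: 0-100,01-00,0110-
  m13: -1101,0110-
  m16: 10-00 ←essential
  m19: -0011 ←essential
  m20: -0100,10-00,101-0
  m22: 101-0 ←essential
  m29: -1101 ←essential
Essential: -0011, -1101, 0-011, 00-11, 0001-, 01-00, 10-00, 101-0

8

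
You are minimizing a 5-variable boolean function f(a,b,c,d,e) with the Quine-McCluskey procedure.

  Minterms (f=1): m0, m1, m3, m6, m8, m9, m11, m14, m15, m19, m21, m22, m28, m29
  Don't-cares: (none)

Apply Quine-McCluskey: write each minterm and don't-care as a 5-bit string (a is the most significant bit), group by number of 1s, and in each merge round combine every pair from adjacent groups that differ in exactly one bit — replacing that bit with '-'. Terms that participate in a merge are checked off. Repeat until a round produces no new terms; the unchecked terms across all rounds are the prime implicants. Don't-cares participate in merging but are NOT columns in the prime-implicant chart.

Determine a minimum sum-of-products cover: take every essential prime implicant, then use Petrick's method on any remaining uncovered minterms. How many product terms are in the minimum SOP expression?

7

size-2^0 implicants → 00000(✓)  00001(✓)  00011(✓)  00110(✓)  01000(✓)  01001(✓)  01011(✓)  01110(✓)  01111(✓)  10011(✓)  10101(✓)  10110(✓)  11100(✓)  11101(✓)
size-2^1 implicants → -0011  -0110  0-000(✓)  0-001(✓)  0-011(✓)  0-110  000-1(✓)  0000-(✓)  01-11  010-1(✓)  0100-(✓)  0111-  1-101  1110-
size-2^2 implicants → 0-0-1  0-00-
Unchecked terms (primes): -0011, -0110, 0-0-1, 0-00-, 0-110, 01-11, 0111-, 1-101, 1110-
Minterm coverage:
  m0 ⊆ 0-00- [E]
  m1 ⊆ 0-0-1,0-00-
  m3 ⊆ -0011,0-0-1
  m6 ⊆ -0110,0-110
  m8 ⊆ 0-00- [E]
  m9 ⊆ 0-0-1,0-00-
  m11 ⊆ 0-0-1,01-11
  m14 ⊆ 0-110,0111-
  m15 ⊆ 01-11,0111-
  m19 ⊆ -0011 [E]
  m21 ⊆ 1-101 [E]
  m22 ⊆ -0110 [E]
  m28 ⊆ 1110- [E]
  m29 ⊆ 1-101,1110-
E = {-0011, -0110, 0-00-, 1-101, 1110-}
Petrick residual → 0-0-1, 0111-
Cover = b'c'de + b'cde' + a'c'e + a'c'd' + a'bcd + acd'e + abcd'  |cover|=7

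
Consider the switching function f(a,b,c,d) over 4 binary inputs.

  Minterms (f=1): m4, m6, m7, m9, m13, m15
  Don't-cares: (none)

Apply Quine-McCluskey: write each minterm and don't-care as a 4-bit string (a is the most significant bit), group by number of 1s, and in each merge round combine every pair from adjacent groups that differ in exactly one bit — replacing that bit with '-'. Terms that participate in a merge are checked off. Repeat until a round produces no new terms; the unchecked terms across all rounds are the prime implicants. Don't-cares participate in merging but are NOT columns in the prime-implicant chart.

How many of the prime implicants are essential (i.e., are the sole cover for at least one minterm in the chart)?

[col 0] 0100*, 0110*, 0111*, 1001*, 1101*, 1111*
[col 1] -111, 01-0, 011-, 1-01, 11-1
Prime implicants: -111, 01-0, 011-, 1-01, 11-1
PI chart (minterm → PIs covering it):
  4 | 01-0  (sole → essential)
  6 | 01-0,011-
  7 | -111,011-
  9 | 1-01  (sole → essential)
  13 | 1-01,11-1
  15 | -111,11-1
Essential prime implicants: 01-0, 1-01

2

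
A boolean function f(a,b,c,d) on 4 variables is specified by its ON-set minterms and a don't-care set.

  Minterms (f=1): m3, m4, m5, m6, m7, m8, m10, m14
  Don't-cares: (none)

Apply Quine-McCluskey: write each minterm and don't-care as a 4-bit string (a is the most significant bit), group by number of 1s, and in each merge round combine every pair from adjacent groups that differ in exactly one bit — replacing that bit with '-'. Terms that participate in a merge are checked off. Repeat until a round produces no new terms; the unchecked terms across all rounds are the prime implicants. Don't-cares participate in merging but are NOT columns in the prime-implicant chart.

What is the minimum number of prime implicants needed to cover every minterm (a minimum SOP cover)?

Round 0: 0011✓ 0100✓ 0101✓ 0110✓ 0111✓ 1000✓ 1010✓ 1110✓
Round 1: -110 0-11 01-0✓ 01-1✓ 010-✓ 011-✓ 1-10 10-0
Round 2: 01--
PIs = {-110, 0-11, 01--, 1-10, 10-0}
Coverage chart:
  m3: 0-11 ←essential
  m4: 01-- ←essential
  m5: 01-- ←essential
  m6: -110,01--
  m7: 0-11,01--
  m8: 10-0 ←essential
  m10: 1-10,10-0
  m14: -110,1-10
Essential: 0-11, 01--, 10-0
Petrick residual → -110
Min cover (4 terms): bcd' + a'cd + a'b + ab'd'

4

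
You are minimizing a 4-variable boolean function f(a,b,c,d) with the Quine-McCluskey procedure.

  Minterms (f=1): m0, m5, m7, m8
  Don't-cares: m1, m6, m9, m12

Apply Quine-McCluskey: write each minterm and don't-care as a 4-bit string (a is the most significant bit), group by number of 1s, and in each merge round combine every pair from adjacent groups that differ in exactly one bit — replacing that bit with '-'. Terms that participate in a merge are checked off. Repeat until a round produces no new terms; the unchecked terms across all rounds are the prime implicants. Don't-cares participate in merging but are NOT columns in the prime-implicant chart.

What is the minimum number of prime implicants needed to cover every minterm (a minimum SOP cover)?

2

Round 0: 0000✓ 0001✓ 0101✓ 0110✓ 0111✓ 1000✓ 1001✓ 1100✓
Round 1: -000✓ -001✓ 0-01 000-✓ 01-1 011- 1-00 100-✓
Round 2: -00-
PIs = {-00-, 0-01, 01-1, 011-, 1-00}
Coverage chart:
  m0: -00- ←essential
  m5: 0-01,01-1
  m7: 01-1,011-
  m8: -00-,1-00
Essential: -00-
Petrick residual → 01-1
Min cover (2 terms): b'c' + a'bd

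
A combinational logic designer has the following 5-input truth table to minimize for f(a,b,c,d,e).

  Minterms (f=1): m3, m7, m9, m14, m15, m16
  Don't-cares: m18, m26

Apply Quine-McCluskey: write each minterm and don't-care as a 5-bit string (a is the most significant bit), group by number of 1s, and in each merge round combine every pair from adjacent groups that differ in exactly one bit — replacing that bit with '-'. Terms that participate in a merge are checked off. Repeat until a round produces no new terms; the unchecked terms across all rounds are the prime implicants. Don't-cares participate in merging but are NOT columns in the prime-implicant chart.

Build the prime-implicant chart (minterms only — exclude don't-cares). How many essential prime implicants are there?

Round 0: 00011✓ 00111✓ 01001 01110✓ 01111✓ 10000✓ 10010✓ 11010✓
Round 1: 0-111 00-11 0111- 1-010 100-0
PIs = {0-111, 00-11, 01001, 0111-, 1-010, 100-0}
Coverage chart:
  m3: 00-11 ←essential
  m7: 0-111,00-11
  m9: 01001 ←essential
  m14: 0111- ←essential
  m15: 0-111,0111-
  m16: 100-0 ←essential
Essential: 00-11, 01001, 0111-, 100-0

4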